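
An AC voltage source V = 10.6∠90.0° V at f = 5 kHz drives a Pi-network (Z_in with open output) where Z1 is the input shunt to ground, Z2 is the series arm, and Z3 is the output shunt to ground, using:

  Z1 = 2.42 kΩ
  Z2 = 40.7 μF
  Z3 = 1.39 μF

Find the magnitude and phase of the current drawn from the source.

Step 1 — Angular frequency: ω = 2π·f = 2π·5000 = 3.142e+04 rad/s.
Step 2 — Component impedances:
  Z1: Z = R = 2420 Ω
  Z2: Z = 1/(jωC) = -j/(ω·C) = 0 - j0.7821 Ω
  Z3: Z = 1/(jωC) = -j/(ω·C) = 0 - j22.9 Ω
Step 3 — With open output, the series arm Z2 and the output shunt Z3 appear in series to ground: Z2 + Z3 = 0 - j23.68 Ω.
Step 4 — Parallel with input shunt Z1: Z_in = Z1 || (Z2 + Z3) = 0.2317 - j23.68 Ω = 23.68∠-89.4° Ω.
Step 5 — Source phasor: V = 10.6∠90.0° V = 0 + j10.6 V.
Step 6 — Ohm's law: I = V / Z_total = (0 + j10.6) / (0.2317 - j23.68) = -0.4476 + j0.00438 A.
Step 7 — Convert to polar: |I| = 0.4476 A, ∠I = 179.4°.

I = 0.4476∠179.4° A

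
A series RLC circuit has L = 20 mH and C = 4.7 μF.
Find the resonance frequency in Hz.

Step 1 — Resonance condition Im(Z)=0 gives ω₀ = 1/√(LC).
Step 2 — ω₀ = 1/√(0.02·4.7e-06) = 3262 rad/s.
Step 3 — f₀ = ω₀/(2π) = 519.1 Hz.

f₀ = 519.1 Hz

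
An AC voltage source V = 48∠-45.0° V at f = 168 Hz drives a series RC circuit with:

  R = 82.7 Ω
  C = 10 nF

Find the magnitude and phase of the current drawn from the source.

Step 1 — Angular frequency: ω = 2π·f = 2π·168 = 1056 rad/s.
Step 2 — Component impedances:
  R: Z = R = 82.7 Ω
  C: Z = 1/(jωC) = -j/(ω·C) = 0 - j9.474e+04 Ω
Step 3 — Series combination: Z_total = R + C = 82.7 - j9.474e+04 Ω = 9.474e+04∠-89.9° Ω.
Step 4 — Source phasor: V = 48∠-45.0° V = 33.94 - j33.94 V.
Step 5 — Ohm's law: I = V / Z_total = (33.94 - j33.94) / (82.7 - j9.474e+04) = 0.0003586 + j0.000358 A.
Step 6 — Convert to polar: |I| = 0.0005067 A, ∠I = 44.9°.

I = 0.0005067∠44.9° A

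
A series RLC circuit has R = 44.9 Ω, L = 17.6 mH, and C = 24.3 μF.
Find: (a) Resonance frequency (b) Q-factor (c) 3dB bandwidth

Step 1 — Resonance: ω₀ = 1/√(LC) = 1/√(0.0176·2.43e-05) = 1529 rad/s.
Step 2 — f₀ = ω₀/(2π) = 243.4 Hz.
Step 3 — Series Q: Q = ω₀L/R = 1529·0.0176/44.9 = 0.5994.
Step 4 — Bandwidth: Δω = ω₀/Q = 2551 rad/s; BW = Δω/(2π) = 406 Hz.

(a) f₀ = 243.4 Hz  (b) Q = 0.5994  (c) BW = 406 Hz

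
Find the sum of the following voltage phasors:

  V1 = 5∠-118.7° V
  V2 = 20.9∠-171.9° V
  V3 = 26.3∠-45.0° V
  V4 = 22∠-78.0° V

Step 1 — Convert each phasor to rectangular form:
  V1 = 5·(cos(-118.7°) + j·sin(-118.7°)) = -2.401 - j4.386 V
  V2 = 20.9·(cos(-171.9°) + j·sin(-171.9°)) = -20.69 - j2.945 V
  V3 = 26.3·(cos(-45.0°) + j·sin(-45.0°)) = 18.6 - j18.6 V
  V4 = 22·(cos(-78.0°) + j·sin(-78.0°)) = 4.574 - j21.52 V
Step 2 — Sum components: V_total = 0.07835 - j47.45 V.
Step 3 — Convert to polar: |V_total| = 47.45 V, ∠V_total = -89.9°.

V_total = 47.45∠-89.9° V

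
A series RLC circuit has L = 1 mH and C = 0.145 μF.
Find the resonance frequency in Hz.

Step 1 — Resonance condition Im(Z)=0 gives ω₀ = 1/√(LC).
Step 2 — ω₀ = 1/√(0.001·1.45e-07) = 8.305e+04 rad/s.
Step 3 — f₀ = ω₀/(2π) = 1.322e+04 Hz.

f₀ = 1.322e+04 Hz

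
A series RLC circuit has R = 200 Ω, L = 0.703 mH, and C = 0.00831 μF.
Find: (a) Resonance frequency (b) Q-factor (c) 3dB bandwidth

Step 1 — Resonance: ω₀ = 1/√(LC) = 1/√(0.000703·8.31e-09) = 4.137e+05 rad/s.
Step 2 — f₀ = ω₀/(2π) = 6.585e+04 Hz.
Step 3 — Series Q: Q = ω₀L/R = 4.137e+05·0.000703/200 = 1.454.
Step 4 — Bandwidth: Δω = ω₀/Q = 2.845e+05 rad/s; BW = Δω/(2π) = 4.528e+04 Hz.

(a) f₀ = 6.585e+04 Hz  (b) Q = 1.454  (c) BW = 4.528e+04 Hz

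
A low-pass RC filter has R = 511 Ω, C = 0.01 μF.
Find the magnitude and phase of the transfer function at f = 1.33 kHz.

Step 1 — Angular frequency: ω = 2π·1330 = 8357 rad/s.
Step 2 — Transfer function: H(jω) = 1/(1 + jωRC).
Step 3 — Denominator: 1 + jωRC = 1 + j·8357·511·1e-08 = 1 + j0.0427.
Step 4 — H = 0.9982 - j0.04262.
Step 5 — Magnitude: |H| = 0.9991 (-0.0 dB); phase: φ = -2.4°.

|H| = 0.9991 (-0.0 dB), φ = -2.4°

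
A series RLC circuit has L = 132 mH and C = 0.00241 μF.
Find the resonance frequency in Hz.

Step 1 — Resonance condition Im(Z)=0 gives ω₀ = 1/√(LC).
Step 2 — ω₀ = 1/√(0.132·2.41e-09) = 5.607e+04 rad/s.
Step 3 — f₀ = ω₀/(2π) = 8923 Hz.

f₀ = 8923 Hz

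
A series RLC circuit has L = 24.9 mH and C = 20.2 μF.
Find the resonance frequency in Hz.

Step 1 — Resonance condition Im(Z)=0 gives ω₀ = 1/√(LC).
Step 2 — ω₀ = 1/√(0.0249·2.02e-05) = 1410 rad/s.
Step 3 — f₀ = ω₀/(2π) = 224.4 Hz.

f₀ = 224.4 Hz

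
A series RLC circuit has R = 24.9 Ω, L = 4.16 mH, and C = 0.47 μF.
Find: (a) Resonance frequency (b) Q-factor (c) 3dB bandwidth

Step 1 — Resonance condition Im(Z)=0 gives ω₀ = 1/√(LC).
Step 2 — ω₀ = 1/√(0.00416·4.7e-07) = 2.262e+04 rad/s.
Step 3 — f₀ = ω₀/(2π) = 3599 Hz.
Step 4 — Series Q: Q = ω₀L/R = 2.262e+04·0.00416/24.9 = 3.778.
Step 5 — 3dB bandwidth: Δω = ω₀/Q = 5986 rad/s; BW = Δω/(2π) = 952.6 Hz.

(a) f₀ = 3599 Hz  (b) Q = 3.778  (c) BW = 952.6 Hz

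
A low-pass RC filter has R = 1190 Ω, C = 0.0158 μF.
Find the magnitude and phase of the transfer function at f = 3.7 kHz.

Step 1 — Angular frequency: ω = 2π·3700 = 2.325e+04 rad/s.
Step 2 — Transfer function: H(jω) = 1/(1 + jωRC).
Step 3 — Denominator: 1 + jωRC = 1 + j·2.325e+04·1190·1.58e-08 = 1 + j0.4371.
Step 4 — H = 0.8396 - j0.367.
Step 5 — Magnitude: |H| = 0.9163 (-0.8 dB); phase: φ = -23.6°.

|H| = 0.9163 (-0.8 dB), φ = -23.6°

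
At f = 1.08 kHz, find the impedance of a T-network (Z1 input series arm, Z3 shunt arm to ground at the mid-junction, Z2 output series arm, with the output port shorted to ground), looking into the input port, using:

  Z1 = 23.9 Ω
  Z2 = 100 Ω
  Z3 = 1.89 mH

Step 1 — Angular frequency: ω = 2π·f = 2π·1080 = 6786 rad/s.
Step 2 — Component impedances:
  Z1: Z = R = 23.9 Ω
  Z2: Z = R = 100 Ω
  Z3: Z = jωL = j·6786·0.00189 = 0 + j12.83 Ω
Step 3 — With the output port shorted to ground, the output series arm Z2 runs from the junction to ground; the shunt arm Z3 also runs from the junction to ground. They appear in parallel: Z3 || Z2 = 1.618 + j12.62 Ω.
Step 4 — Series with input arm Z1: Z_in = Z1 + (Z3 || Z2) = 25.52 + j12.62 Ω = 28.47∠26.3° Ω.

Z = 25.52 + j12.62 Ω = 28.47∠26.3° Ω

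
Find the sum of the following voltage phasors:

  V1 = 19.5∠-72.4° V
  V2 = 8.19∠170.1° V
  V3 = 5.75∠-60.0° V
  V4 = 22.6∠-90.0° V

Step 1 — Convert each phasor to rectangular form:
  V1 = 19.5·(cos(-72.4°) + j·sin(-72.4°)) = 5.896 - j18.59 V
  V2 = 8.19·(cos(170.1°) + j·sin(170.1°)) = -8.068 + j1.408 V
  V3 = 5.75·(cos(-60.0°) + j·sin(-60.0°)) = 2.875 - j4.98 V
  V4 = 22.6·(cos(-90.0°) + j·sin(-90.0°)) = 0 - j22.6 V
Step 2 — Sum components: V_total = 0.7032 - j44.76 V.
Step 3 — Convert to polar: |V_total| = 44.76 V, ∠V_total = -89.1°.

V_total = 44.76∠-89.1° V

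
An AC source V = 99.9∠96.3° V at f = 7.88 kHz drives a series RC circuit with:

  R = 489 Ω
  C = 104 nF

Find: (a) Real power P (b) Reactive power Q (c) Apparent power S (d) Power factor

Step 1 — Angular frequency: ω = 2π·f = 2π·7880 = 4.951e+04 rad/s.
Step 2 — Component impedances:
  R: Z = R = 489 Ω
  C: Z = 1/(jωC) = -j/(ω·C) = 0 - j194.2 Ω
Step 3 — Series combination: Z_total = R + C = 489 - j194.2 Ω = 526.2∠-21.7° Ω.
Step 4 — Source phasor: V = 99.9∠96.3° V = -10.96 + j99.3 V.
Step 5 — Current: I = V / Z = -0.08902 + j0.1677 A = 0.1899∠118.0° A.
Step 6 — Complex power: S = V·I* = 17.63 - j7.001 VA.
Step 7 — Real power: P = Re(S) = 17.63 W.
Step 8 — Reactive power: Q = Im(S) = -7.001 VAR.
Step 9 — Apparent power: |S| = 18.97 VA.
Step 10 — Power factor: PF = P/|S| = 0.9294 (leading).

(a) P = 17.63 W  (b) Q = -7.001 VAR  (c) S = 18.97 VA  (d) PF = 0.9294 (leading)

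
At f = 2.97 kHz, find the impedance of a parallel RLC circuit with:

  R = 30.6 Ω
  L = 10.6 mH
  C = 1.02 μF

Step 1 — Angular frequency: ω = 2π·f = 2π·2970 = 1.866e+04 rad/s.
Step 2 — Component impedances:
  R: Z = R = 30.6 Ω
  L: Z = jωL = j·1.866e+04·0.0106 = 0 + j197.8 Ω
  C: Z = 1/(jωC) = -j/(ω·C) = 0 - j52.54 Ω
Step 3 — Parallel combination: 1/Z_total = 1/R + 1/L + 1/C; Z_total = 25.87 - j11.06 Ω = 28.13∠-23.2° Ω.

Z = 25.87 - j11.06 Ω = 28.13∠-23.2° Ω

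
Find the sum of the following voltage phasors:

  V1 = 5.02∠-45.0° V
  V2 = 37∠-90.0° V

Step 1 — Convert each phasor to rectangular form:
  V1 = 5.02·(cos(-45.0°) + j·sin(-45.0°)) = 3.55 - j3.55 V
  V2 = 37·(cos(-90.0°) + j·sin(-90.0°)) = 0 - j37 V
Step 2 — Sum components: V_total = 3.55 - j40.55 V.
Step 3 — Convert to polar: |V_total| = 40.7 V, ∠V_total = -85.0°.

V_total = 40.7∠-85.0° V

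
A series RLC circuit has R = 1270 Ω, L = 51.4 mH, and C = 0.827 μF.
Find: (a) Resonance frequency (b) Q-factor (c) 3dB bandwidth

Step 1 — Resonance condition Im(Z)=0 gives ω₀ = 1/√(LC).
Step 2 — ω₀ = 1/√(0.0514·8.27e-07) = 4850 rad/s.
Step 3 — f₀ = ω₀/(2π) = 771.9 Hz.
Step 4 — Series Q: Q = ω₀L/R = 4850·0.0514/1270 = 0.1963.
Step 5 — 3dB bandwidth: Δω = ω₀/Q = 2.471e+04 rad/s; BW = Δω/(2π) = 3932 Hz.

(a) f₀ = 771.9 Hz  (b) Q = 0.1963  (c) BW = 3932 Hz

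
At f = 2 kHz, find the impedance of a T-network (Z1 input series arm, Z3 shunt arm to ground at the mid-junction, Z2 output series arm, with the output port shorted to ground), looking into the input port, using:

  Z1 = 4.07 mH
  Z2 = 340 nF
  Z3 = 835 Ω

Step 1 — Angular frequency: ω = 2π·f = 2π·2000 = 1.257e+04 rad/s.
Step 2 — Component impedances:
  Z1: Z = jωL = j·1.257e+04·0.00407 = 0 + j51.15 Ω
  Z2: Z = 1/(jωC) = -j/(ω·C) = 0 - j234.1 Ω
  Z3: Z = R = 835 Ω
Step 3 — With the output port shorted to ground, the output series arm Z2 runs from the junction to ground; the shunt arm Z3 also runs from the junction to ground. They appear in parallel: Z3 || Z2 = 60.83 - j217 Ω.
Step 4 — Series with input arm Z1: Z_in = Z1 + (Z3 || Z2) = 60.83 - j165.9 Ω = 176.7∠-69.9° Ω.

Z = 60.83 - j165.9 Ω = 176.7∠-69.9° Ω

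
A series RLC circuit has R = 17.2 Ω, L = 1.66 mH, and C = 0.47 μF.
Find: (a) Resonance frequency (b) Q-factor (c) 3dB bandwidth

Step 1 — Resonance condition Im(Z)=0 gives ω₀ = 1/√(LC).
Step 2 — ω₀ = 1/√(0.00166·4.7e-07) = 3.58e+04 rad/s.
Step 3 — f₀ = ω₀/(2π) = 5698 Hz.
Step 4 — Series Q: Q = ω₀L/R = 3.58e+04·0.00166/17.2 = 3.455.
Step 5 — 3dB bandwidth: Δω = ω₀/Q = 1.036e+04 rad/s; BW = Δω/(2π) = 1649 Hz.

(a) f₀ = 5698 Hz  (b) Q = 3.455  (c) BW = 1649 Hz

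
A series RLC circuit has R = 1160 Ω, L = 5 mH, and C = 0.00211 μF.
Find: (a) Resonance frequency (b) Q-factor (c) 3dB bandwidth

Step 1 — Resonance condition Im(Z)=0 gives ω₀ = 1/√(LC).
Step 2 — ω₀ = 1/√(0.005·2.11e-09) = 3.079e+05 rad/s.
Step 3 — f₀ = ω₀/(2π) = 4.9e+04 Hz.
Step 4 — Series Q: Q = ω₀L/R = 3.079e+05·0.005/1160 = 1.327.
Step 5 — 3dB bandwidth: Δω = ω₀/Q = 2.32e+05 rad/s; BW = Δω/(2π) = 3.692e+04 Hz.

(a) f₀ = 4.9e+04 Hz  (b) Q = 1.327  (c) BW = 3.692e+04 Hz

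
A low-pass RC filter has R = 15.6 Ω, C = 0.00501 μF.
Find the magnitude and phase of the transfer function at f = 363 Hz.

Step 1 — Angular frequency: ω = 2π·363 = 2281 rad/s.
Step 2 — Transfer function: H(jω) = 1/(1 + jωRC).
Step 3 — Denominator: 1 + jωRC = 1 + j·2281·15.6·5.01e-09 = 1 + j0.0001783.
Step 4 — H = 1 - j0.0001783.
Step 5 — Magnitude: |H| = 1 (-0.0 dB); phase: φ = -0.0°.

|H| = 1 (-0.0 dB), φ = -0.0°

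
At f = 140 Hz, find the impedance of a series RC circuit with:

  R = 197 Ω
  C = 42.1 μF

Step 1 — Angular frequency: ω = 2π·f = 2π·140 = 879.6 rad/s.
Step 2 — Component impedances:
  R: Z = R = 197 Ω
  C: Z = 1/(jωC) = -j/(ω·C) = 0 - j27 Ω
Step 3 — Series combination: Z_total = R + C = 197 - j27 Ω = 198.8∠-7.8° Ω.

Z = 197 - j27 Ω = 198.8∠-7.8° Ω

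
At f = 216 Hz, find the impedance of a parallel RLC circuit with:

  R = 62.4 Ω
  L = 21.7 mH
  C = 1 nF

Step 1 — Angular frequency: ω = 2π·f = 2π·216 = 1357 rad/s.
Step 2 — Component impedances:
  R: Z = R = 62.4 Ω
  L: Z = jωL = j·1357·0.0217 = 0 + j29.45 Ω
  C: Z = 1/(jωC) = -j/(ω·C) = 0 - j7.368e+05 Ω
Step 3 — Parallel combination: 1/Z_total = 1/R + 1/L + 1/C; Z_total = 11.37 + j24.09 Ω = 26.63∠64.7° Ω.

Z = 11.37 + j24.09 Ω = 26.63∠64.7° Ω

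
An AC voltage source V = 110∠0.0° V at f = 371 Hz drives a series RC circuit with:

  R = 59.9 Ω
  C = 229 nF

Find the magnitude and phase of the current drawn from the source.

Step 1 — Angular frequency: ω = 2π·f = 2π·371 = 2331 rad/s.
Step 2 — Component impedances:
  R: Z = R = 59.9 Ω
  C: Z = 1/(jωC) = -j/(ω·C) = 0 - j1873 Ω
Step 3 — Series combination: Z_total = R + C = 59.9 - j1873 Ω = 1874∠-88.2° Ω.
Step 4 — Source phasor: V = 110∠0.0° V = 110 V.
Step 5 — Ohm's law: I = V / Z_total = (110) / (59.9 - j1873) = 0.001876 + j0.05866 A.
Step 6 — Convert to polar: |I| = 0.05869 A, ∠I = 88.2°.

I = 0.05869∠88.2° A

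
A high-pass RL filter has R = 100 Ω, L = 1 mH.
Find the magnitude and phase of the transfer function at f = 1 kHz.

Step 1 — Angular frequency: ω = 2π·1000 = 6283 rad/s.
Step 2 — Transfer function: H(jω) = jωL/(R + jωL).
Step 3 — Numerator jωL = j·6.283; denominator R + jωL = 100 + j6.283.
Step 4 — H = 0.003932 + j0.06258.
Step 5 — Magnitude: |H| = 0.06271 (-24.1 dB); phase: φ = 86.4°.

|H| = 0.06271 (-24.1 dB), φ = 86.4°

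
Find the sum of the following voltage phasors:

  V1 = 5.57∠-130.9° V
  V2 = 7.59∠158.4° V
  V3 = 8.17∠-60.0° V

Step 1 — Convert each phasor to rectangular form:
  V1 = 5.57·(cos(-130.9°) + j·sin(-130.9°)) = -3.647 - j4.21 V
  V2 = 7.59·(cos(158.4°) + j·sin(158.4°)) = -7.057 + j2.794 V
  V3 = 8.17·(cos(-60.0°) + j·sin(-60.0°)) = 4.085 - j7.075 V
Step 2 — Sum components: V_total = -6.619 - j8.491 V.
Step 3 — Convert to polar: |V_total| = 10.77 V, ∠V_total = -127.9°.

V_total = 10.77∠-127.9° V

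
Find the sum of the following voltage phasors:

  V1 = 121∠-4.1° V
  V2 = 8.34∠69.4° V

Step 1 — Convert each phasor to rectangular form:
  V1 = 121·(cos(-4.1°) + j·sin(-4.1°)) = 120.7 - j8.651 V
  V2 = 8.34·(cos(69.4°) + j·sin(69.4°)) = 2.934 + j7.807 V
Step 2 — Sum components: V_total = 123.6 - j0.8445 V.
Step 3 — Convert to polar: |V_total| = 123.6 V, ∠V_total = -0.4°.

V_total = 123.6∠-0.4° V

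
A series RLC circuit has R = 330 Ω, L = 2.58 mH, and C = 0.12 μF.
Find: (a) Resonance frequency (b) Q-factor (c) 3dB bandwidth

Step 1 — Resonance: ω₀ = 1/√(LC) = 1/√(0.00258·1.2e-07) = 5.683e+04 rad/s.
Step 2 — f₀ = ω₀/(2π) = 9045 Hz.
Step 3 — Series Q: Q = ω₀L/R = 5.683e+04·0.00258/330 = 0.4443.
Step 4 — Bandwidth: Δω = ω₀/Q = 1.279e+05 rad/s; BW = Δω/(2π) = 2.036e+04 Hz.

(a) f₀ = 9045 Hz  (b) Q = 0.4443  (c) BW = 2.036e+04 Hz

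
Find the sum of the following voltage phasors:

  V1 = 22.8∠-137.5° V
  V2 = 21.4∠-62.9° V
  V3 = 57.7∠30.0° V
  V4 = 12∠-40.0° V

Step 1 — Convert each phasor to rectangular form:
  V1 = 22.8·(cos(-137.5°) + j·sin(-137.5°)) = -16.81 - j15.4 V
  V2 = 21.4·(cos(-62.9°) + j·sin(-62.9°)) = 9.749 - j19.05 V
  V3 = 57.7·(cos(30.0°) + j·sin(30.0°)) = 49.97 + j28.85 V
  V4 = 12·(cos(-40.0°) + j·sin(-40.0°)) = 9.193 - j7.713 V
Step 2 — Sum components: V_total = 52.1 - j13.32 V.
Step 3 — Convert to polar: |V_total| = 53.78 V, ∠V_total = -14.3°.

V_total = 53.78∠-14.3° V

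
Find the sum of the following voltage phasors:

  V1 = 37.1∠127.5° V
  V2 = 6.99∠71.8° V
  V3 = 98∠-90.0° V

Step 1 — Convert each phasor to rectangular form:
  V1 = 37.1·(cos(127.5°) + j·sin(127.5°)) = -22.59 + j29.43 V
  V2 = 6.99·(cos(71.8°) + j·sin(71.8°)) = 2.183 + j6.64 V
  V3 = 98·(cos(-90.0°) + j·sin(-90.0°)) = 0 - j98 V
Step 2 — Sum components: V_total = -20.4 - j61.93 V.
Step 3 — Convert to polar: |V_total| = 65.2 V, ∠V_total = -108.2°.

V_total = 65.2∠-108.2° V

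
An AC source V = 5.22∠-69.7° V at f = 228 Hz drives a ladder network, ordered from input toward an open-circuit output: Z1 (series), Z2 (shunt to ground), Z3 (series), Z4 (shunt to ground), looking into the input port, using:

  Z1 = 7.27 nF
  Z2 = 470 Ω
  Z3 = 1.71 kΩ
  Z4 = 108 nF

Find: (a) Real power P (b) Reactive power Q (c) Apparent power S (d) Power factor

Step 1 — Angular frequency: ω = 2π·f = 2π·228 = 1433 rad/s.
Step 2 — Component impedances:
  Z1: Z = 1/(jωC) = -j/(ω·C) = 0 - j9.602e+04 Ω
  Z2: Z = R = 470 Ω
  Z3: Z = R = 1710 Ω
  Z4: Z = 1/(jωC) = -j/(ω·C) = 0 - j6463 Ω
Step 3 — Ladder network (open output): work backward from the far end, alternating series and parallel combinations. Z_in = 459.7 - j9.605e+04 Ω = 9.605e+04∠-89.7° Ω.
Step 4 — Source phasor: V = 5.22∠-69.7° V = 1.811 - j4.896 V.
Step 5 — Current: I = V / Z = 5.106e-05 + j1.861e-05 A = 5.435e-05∠20.0° A.
Step 6 — Complex power: S = V·I* = 1.358e-06 - j0.0002837 VA.
Step 7 — Real power: P = Re(S) = 1.358e-06 W.
Step 8 — Reactive power: Q = Im(S) = -0.0002837 VAR.
Step 9 — Apparent power: |S| = 0.0002837 VA.
Step 10 — Power factor: PF = P/|S| = 0.004786 (leading).

(a) P = 1.358e-06 W  (b) Q = -0.0002837 VAR  (c) S = 0.0002837 VA  (d) PF = 0.004786 (leading)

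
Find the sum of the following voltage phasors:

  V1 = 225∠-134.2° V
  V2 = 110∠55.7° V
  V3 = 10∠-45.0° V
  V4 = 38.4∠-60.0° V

Step 1 — Convert each phasor to rectangular form:
  V1 = 225·(cos(-134.2°) + j·sin(-134.2°)) = -156.9 - j161.3 V
  V2 = 110·(cos(55.7°) + j·sin(55.7°)) = 61.99 + j90.87 V
  V3 = 10·(cos(-45.0°) + j·sin(-45.0°)) = 7.071 - j7.071 V
  V4 = 38.4·(cos(-60.0°) + j·sin(-60.0°)) = 19.2 - j33.26 V
Step 2 — Sum components: V_total = -68.6 - j110.8 V.
Step 3 — Convert to polar: |V_total| = 130.3 V, ∠V_total = -121.8°.

V_total = 130.3∠-121.8° V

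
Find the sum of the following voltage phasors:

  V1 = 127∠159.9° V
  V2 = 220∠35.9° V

Step 1 — Convert each phasor to rectangular form:
  V1 = 127·(cos(159.9°) + j·sin(159.9°)) = -119.3 + j43.64 V
  V2 = 220·(cos(35.9°) + j·sin(35.9°)) = 178.2 + j129 V
Step 2 — Sum components: V_total = 58.94 + j172.6 V.
Step 3 — Convert to polar: |V_total| = 182.4 V, ∠V_total = 71.1°.

V_total = 182.4∠71.1° V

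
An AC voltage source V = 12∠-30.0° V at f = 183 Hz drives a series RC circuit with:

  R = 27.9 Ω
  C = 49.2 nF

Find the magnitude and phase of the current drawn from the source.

Step 1 — Angular frequency: ω = 2π·f = 2π·183 = 1150 rad/s.
Step 2 — Component impedances:
  R: Z = R = 27.9 Ω
  C: Z = 1/(jωC) = -j/(ω·C) = 0 - j1.768e+04 Ω
Step 3 — Series combination: Z_total = R + C = 27.9 - j1.768e+04 Ω = 1.768e+04∠-89.9° Ω.
Step 4 — Source phasor: V = 12∠-30.0° V = 10.39 - j6 V.
Step 5 — Ohm's law: I = V / Z_total = (10.39 - j6) / (27.9 - j1.768e+04) = 0.0003404 + j0.0005874 A.
Step 6 — Convert to polar: |I| = 0.0006789 A, ∠I = 59.9°.

I = 0.0006789∠59.9° A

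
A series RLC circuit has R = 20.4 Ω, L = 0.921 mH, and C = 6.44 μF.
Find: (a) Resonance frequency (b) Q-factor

Step 1 — Resonance condition Im(Z)=0 gives ω₀ = 1/√(LC).
Step 2 — ω₀ = 1/√(0.000921·6.44e-06) = 1.298e+04 rad/s.
Step 3 — f₀ = ω₀/(2π) = 2067 Hz.
Step 4 — Series Q: Q = ω₀L/R = 1.298e+04·0.000921/20.4 = 0.5862.

(a) f₀ = 2067 Hz  (b) Q = 0.5862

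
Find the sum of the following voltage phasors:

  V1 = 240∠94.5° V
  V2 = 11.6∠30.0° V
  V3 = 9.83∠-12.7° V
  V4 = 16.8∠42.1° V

Step 1 — Convert each phasor to rectangular form:
  V1 = 240·(cos(94.5°) + j·sin(94.5°)) = -18.83 + j239.3 V
  V2 = 11.6·(cos(30.0°) + j·sin(30.0°)) = 10.05 + j5.8 V
  V3 = 9.83·(cos(-12.7°) + j·sin(-12.7°)) = 9.59 - j2.161 V
  V4 = 16.8·(cos(42.1°) + j·sin(42.1°)) = 12.47 + j11.26 V
Step 2 — Sum components: V_total = 13.27 + j254.2 V.
Step 3 — Convert to polar: |V_total| = 254.5 V, ∠V_total = 87.0°.

V_total = 254.5∠87.0° V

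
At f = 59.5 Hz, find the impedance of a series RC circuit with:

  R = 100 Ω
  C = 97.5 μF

Step 1 — Angular frequency: ω = 2π·f = 2π·59.5 = 373.8 rad/s.
Step 2 — Component impedances:
  R: Z = R = 100 Ω
  C: Z = 1/(jωC) = -j/(ω·C) = 0 - j27.43 Ω
Step 3 — Series combination: Z_total = R + C = 100 - j27.43 Ω = 103.7∠-15.3° Ω.

Z = 100 - j27.43 Ω = 103.7∠-15.3° Ω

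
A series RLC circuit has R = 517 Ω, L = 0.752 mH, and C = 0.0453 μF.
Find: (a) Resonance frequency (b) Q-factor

Step 1 — Resonance condition Im(Z)=0 gives ω₀ = 1/√(LC).
Step 2 — ω₀ = 1/√(0.000752·4.53e-08) = 1.713e+05 rad/s.
Step 3 — f₀ = ω₀/(2π) = 2.727e+04 Hz.
Step 4 — Series Q: Q = ω₀L/R = 1.713e+05·0.000752/517 = 0.2492.

(a) f₀ = 2.727e+04 Hz  (b) Q = 0.2492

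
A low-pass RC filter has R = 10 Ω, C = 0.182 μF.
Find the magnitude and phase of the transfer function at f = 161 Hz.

Step 1 — Angular frequency: ω = 2π·161 = 1012 rad/s.
Step 2 — Transfer function: H(jω) = 1/(1 + jωRC).
Step 3 — Denominator: 1 + jωRC = 1 + j·1012·10·1.82e-07 = 1 + j0.001841.
Step 4 — H = 1 - j0.001841.
Step 5 — Magnitude: |H| = 1 (-0.0 dB); phase: φ = -0.1°.

|H| = 1 (-0.0 dB), φ = -0.1°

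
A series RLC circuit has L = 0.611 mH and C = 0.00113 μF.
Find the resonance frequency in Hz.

Step 1 — Resonance condition Im(Z)=0 gives ω₀ = 1/√(LC).
Step 2 — ω₀ = 1/√(0.000611·1.13e-09) = 1.203e+06 rad/s.
Step 3 — f₀ = ω₀/(2π) = 1.915e+05 Hz.

f₀ = 1.915e+05 Hz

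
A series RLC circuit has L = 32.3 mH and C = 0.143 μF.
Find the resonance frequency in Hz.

Step 1 — Resonance condition Im(Z)=0 gives ω₀ = 1/√(LC).
Step 2 — ω₀ = 1/√(0.0323·1.43e-07) = 1.471e+04 rad/s.
Step 3 — f₀ = ω₀/(2π) = 2342 Hz.

f₀ = 2342 Hz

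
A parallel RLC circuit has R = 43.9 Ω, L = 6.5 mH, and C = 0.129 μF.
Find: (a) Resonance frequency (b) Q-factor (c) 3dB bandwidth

Step 1 — Resonance: ω₀ = 1/√(LC) = 1/√(0.0065·1.29e-07) = 3.453e+04 rad/s.
Step 2 — f₀ = ω₀/(2π) = 5496 Hz.
Step 3 — Parallel Q: Q = R/(ω₀L) = 43.9/(3.453e+04·0.0065) = 0.1956.
Step 4 — Bandwidth: Δω = ω₀/Q = 1.766e+05 rad/s; BW = Δω/(2π) = 2.81e+04 Hz.

(a) f₀ = 5496 Hz  (b) Q = 0.1956  (c) BW = 2.81e+04 Hz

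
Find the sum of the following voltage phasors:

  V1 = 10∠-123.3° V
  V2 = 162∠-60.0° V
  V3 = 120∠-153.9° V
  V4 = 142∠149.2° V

Step 1 — Convert each phasor to rectangular form:
  V1 = 10·(cos(-123.3°) + j·sin(-123.3°)) = -5.49 - j8.358 V
  V2 = 162·(cos(-60.0°) + j·sin(-60.0°)) = 81 - j140.3 V
  V3 = 120·(cos(-153.9°) + j·sin(-153.9°)) = -107.8 - j52.79 V
  V4 = 142·(cos(149.2°) + j·sin(149.2°)) = -122 + j72.71 V
Step 2 — Sum components: V_total = -154.2 - j128.7 V.
Step 3 — Convert to polar: |V_total| = 200.9 V, ∠V_total = -140.1°.

V_total = 200.9∠-140.1° V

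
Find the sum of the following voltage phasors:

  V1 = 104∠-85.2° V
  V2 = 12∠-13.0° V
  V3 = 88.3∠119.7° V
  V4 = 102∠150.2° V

Step 1 — Convert each phasor to rectangular form:
  V1 = 104·(cos(-85.2°) + j·sin(-85.2°)) = 8.702 - j103.6 V
  V2 = 12·(cos(-13.0°) + j·sin(-13.0°)) = 11.69 - j2.699 V
  V3 = 88.3·(cos(119.7°) + j·sin(119.7°)) = -43.75 + j76.7 V
  V4 = 102·(cos(150.2°) + j·sin(150.2°)) = -88.51 + j50.69 V
Step 2 — Sum components: V_total = -111.9 + j21.06 V.
Step 3 — Convert to polar: |V_total| = 113.8 V, ∠V_total = 169.3°.

V_total = 113.8∠169.3° V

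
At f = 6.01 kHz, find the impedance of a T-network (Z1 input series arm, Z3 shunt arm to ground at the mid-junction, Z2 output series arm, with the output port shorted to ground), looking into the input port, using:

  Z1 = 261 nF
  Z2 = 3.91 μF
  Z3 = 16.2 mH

Step 1 — Angular frequency: ω = 2π·f = 2π·6010 = 3.776e+04 rad/s.
Step 2 — Component impedances:
  Z1: Z = 1/(jωC) = -j/(ω·C) = 0 - j101.5 Ω
  Z2: Z = 1/(jωC) = -j/(ω·C) = 0 - j6.773 Ω
  Z3: Z = jωL = j·3.776e+04·0.0162 = 0 + j611.7 Ω
Step 3 — With the output port shorted to ground, the output series arm Z2 runs from the junction to ground; the shunt arm Z3 also runs from the junction to ground. They appear in parallel: Z3 || Z2 = 0 - j6.849 Ω.
Step 4 — Series with input arm Z1: Z_in = Z1 + (Z3 || Z2) = 0 - j108.3 Ω = 108.3∠-90.0° Ω.

Z = 0 - j108.3 Ω = 108.3∠-90.0° Ω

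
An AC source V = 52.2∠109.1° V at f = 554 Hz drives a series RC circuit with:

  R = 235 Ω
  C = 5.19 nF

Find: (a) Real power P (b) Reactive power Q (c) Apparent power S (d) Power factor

Step 1 — Angular frequency: ω = 2π·f = 2π·554 = 3481 rad/s.
Step 2 — Component impedances:
  R: Z = R = 235 Ω
  C: Z = 1/(jωC) = -j/(ω·C) = 0 - j5.535e+04 Ω
Step 3 — Series combination: Z_total = R + C = 235 - j5.535e+04 Ω = 5.535e+04∠-89.8° Ω.
Step 4 — Source phasor: V = 52.2∠109.1° V = -17.08 + j49.33 V.
Step 5 — Current: I = V / Z = -0.0008924 - j0.0003048 A = 0.000943∠-161.1° A.
Step 6 — Complex power: S = V·I* = 0.000209 - j0.04923 VA.
Step 7 — Real power: P = Re(S) = 0.000209 W.
Step 8 — Reactive power: Q = Im(S) = -0.04923 VAR.
Step 9 — Apparent power: |S| = 0.04923 VA.
Step 10 — Power factor: PF = P/|S| = 0.004245 (leading).

(a) P = 0.000209 W  (b) Q = -0.04923 VAR  (c) S = 0.04923 VA  (d) PF = 0.004245 (leading)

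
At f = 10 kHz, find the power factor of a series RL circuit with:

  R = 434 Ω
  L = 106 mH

Step 1 — Angular frequency: ω = 2π·f = 2π·1e+04 = 6.283e+04 rad/s.
Step 2 — Component impedances:
  R: Z = R = 434 Ω
  L: Z = jωL = j·6.283e+04·0.106 = 0 + j6660 Ω
Step 3 — Series combination: Z_total = R + L = 434 + j6660 Ω = 6674∠86.3° Ω.
Step 4 — Power factor: PF = cos(φ) = Re(Z)/|Z| = 434/6674 = 0.06503.
Step 5 — Type: Im(Z) = 6660 ⇒ lagging (phase φ = 86.3°).

PF = 0.06503 (lagging, φ = 86.3°)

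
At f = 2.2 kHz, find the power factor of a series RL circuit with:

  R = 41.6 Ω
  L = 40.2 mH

Step 1 — Angular frequency: ω = 2π·f = 2π·2200 = 1.382e+04 rad/s.
Step 2 — Component impedances:
  R: Z = R = 41.6 Ω
  L: Z = jωL = j·1.382e+04·0.0402 = 0 + j555.7 Ω
Step 3 — Series combination: Z_total = R + L = 41.6 + j555.7 Ω = 557.2∠85.7° Ω.
Step 4 — Power factor: PF = cos(φ) = Re(Z)/|Z| = 41.6/557.24 = 0.07465.
Step 5 — Type: Im(Z) = 555.7 ⇒ lagging (phase φ = 85.7°).

PF = 0.07465 (lagging, φ = 85.7°)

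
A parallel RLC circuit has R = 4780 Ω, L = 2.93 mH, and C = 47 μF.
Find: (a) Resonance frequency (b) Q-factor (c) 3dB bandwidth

Step 1 — Resonance: ω₀ = 1/√(LC) = 1/√(0.00293·4.7e-05) = 2695 rad/s.
Step 2 — f₀ = ω₀/(2π) = 428.9 Hz.
Step 3 — Parallel Q: Q = R/(ω₀L) = 4780/(2695·0.00293) = 605.4.
Step 4 — Bandwidth: Δω = ω₀/Q = 4.451 rad/s; BW = Δω/(2π) = 0.7084 Hz.

(a) f₀ = 428.9 Hz  (b) Q = 605.4  (c) BW = 0.7084 Hz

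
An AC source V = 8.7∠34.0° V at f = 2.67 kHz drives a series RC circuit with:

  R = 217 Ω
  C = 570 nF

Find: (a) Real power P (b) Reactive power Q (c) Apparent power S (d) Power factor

Step 1 — Angular frequency: ω = 2π·f = 2π·2670 = 1.678e+04 rad/s.
Step 2 — Component impedances:
  R: Z = R = 217 Ω
  C: Z = 1/(jωC) = -j/(ω·C) = 0 - j104.6 Ω
Step 3 — Series combination: Z_total = R + C = 217 - j104.6 Ω = 240.9∠-25.7° Ω.
Step 4 — Source phasor: V = 8.7∠34.0° V = 7.213 + j4.865 V.
Step 5 — Current: I = V / Z = 0.01821 + j0.03119 A = 0.03612∠59.7° A.
Step 6 — Complex power: S = V·I* = 0.2831 - j0.1364 VA.
Step 7 — Real power: P = Re(S) = 0.2831 W.
Step 8 — Reactive power: Q = Im(S) = -0.1364 VAR.
Step 9 — Apparent power: |S| = 0.3142 VA.
Step 10 — Power factor: PF = P/|S| = 0.9008 (leading).

(a) P = 0.2831 W  (b) Q = -0.1364 VAR  (c) S = 0.3142 VA  (d) PF = 0.9008 (leading)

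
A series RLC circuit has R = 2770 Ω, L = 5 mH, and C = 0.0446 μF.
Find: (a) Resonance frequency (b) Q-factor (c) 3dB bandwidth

Step 1 — Resonance: ω₀ = 1/√(LC) = 1/√(0.005·4.46e-08) = 6.696e+04 rad/s.
Step 2 — f₀ = ω₀/(2π) = 1.066e+04 Hz.
Step 3 — Series Q: Q = ω₀L/R = 6.696e+04·0.005/2770 = 0.1209.
Step 4 — Bandwidth: Δω = ω₀/Q = 5.54e+05 rad/s; BW = Δω/(2π) = 8.817e+04 Hz.

(a) f₀ = 1.066e+04 Hz  (b) Q = 0.1209  (c) BW = 8.817e+04 Hz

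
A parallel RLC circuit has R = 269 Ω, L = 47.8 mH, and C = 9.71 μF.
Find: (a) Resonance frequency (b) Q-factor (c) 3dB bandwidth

Step 1 — Resonance: ω₀ = 1/√(LC) = 1/√(0.0478·9.71e-06) = 1468 rad/s.
Step 2 — f₀ = ω₀/(2π) = 233.6 Hz.
Step 3 — Parallel Q: Q = R/(ω₀L) = 269/(1468·0.0478) = 3.834.
Step 4 — Bandwidth: Δω = ω₀/Q = 382.8 rad/s; BW = Δω/(2π) = 60.93 Hz.

(a) f₀ = 233.6 Hz  (b) Q = 3.834  (c) BW = 60.93 Hz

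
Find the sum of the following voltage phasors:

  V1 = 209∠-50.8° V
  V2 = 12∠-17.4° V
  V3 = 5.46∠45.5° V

Step 1 — Convert each phasor to rectangular form:
  V1 = 209·(cos(-50.8°) + j·sin(-50.8°)) = 132.1 - j162 V
  V2 = 12·(cos(-17.4°) + j·sin(-17.4°)) = 11.45 - j3.588 V
  V3 = 5.46·(cos(45.5°) + j·sin(45.5°)) = 3.827 + j3.894 V
Step 2 — Sum components: V_total = 147.4 - j161.7 V.
Step 3 — Convert to polar: |V_total| = 218.8 V, ∠V_total = -47.6°.

V_total = 218.8∠-47.6° V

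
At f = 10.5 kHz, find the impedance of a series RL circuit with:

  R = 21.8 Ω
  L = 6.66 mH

Step 1 — Angular frequency: ω = 2π·f = 2π·1.05e+04 = 6.597e+04 rad/s.
Step 2 — Component impedances:
  R: Z = R = 21.8 Ω
  L: Z = jωL = j·6.597e+04·0.00666 = 0 + j439.4 Ω
Step 3 — Series combination: Z_total = R + L = 21.8 + j439.4 Ω = 439.9∠87.2° Ω.

Z = 21.8 + j439.4 Ω = 439.9∠87.2° Ω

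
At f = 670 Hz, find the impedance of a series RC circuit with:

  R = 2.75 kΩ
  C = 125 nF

Step 1 — Angular frequency: ω = 2π·f = 2π·670 = 4210 rad/s.
Step 2 — Component impedances:
  R: Z = R = 2750 Ω
  C: Z = 1/(jωC) = -j/(ω·C) = 0 - j1900 Ω
Step 3 — Series combination: Z_total = R + C = 2750 - j1900 Ω = 3343∠-34.6° Ω.

Z = 2750 - j1900 Ω = 3343∠-34.6° Ω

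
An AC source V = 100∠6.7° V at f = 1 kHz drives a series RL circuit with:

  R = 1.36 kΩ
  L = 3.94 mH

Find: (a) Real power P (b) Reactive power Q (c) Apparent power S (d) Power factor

Step 1 — Angular frequency: ω = 2π·f = 2π·1000 = 6283 rad/s.
Step 2 — Component impedances:
  R: Z = R = 1360 Ω
  L: Z = jωL = j·6283·0.00394 = 0 + j24.76 Ω
Step 3 — Series combination: Z_total = R + L = 1360 + j24.76 Ω = 1360∠1.0° Ω.
Step 4 — Source phasor: V = 100∠6.7° V = 99.32 + j11.67 V.
Step 5 — Current: I = V / Z = 0.07316 + j0.007247 A = 0.07352∠5.7° A.
Step 6 — Complex power: S = V·I* = 7.351 + j0.1338 VA.
Step 7 — Real power: P = Re(S) = 7.351 W.
Step 8 — Reactive power: Q = Im(S) = 0.1338 VAR.
Step 9 — Apparent power: |S| = 7.352 VA.
Step 10 — Power factor: PF = P/|S| = 0.9998 (lagging).

(a) P = 7.351 W  (b) Q = 0.1338 VAR  (c) S = 7.352 VA  (d) PF = 0.9998 (lagging)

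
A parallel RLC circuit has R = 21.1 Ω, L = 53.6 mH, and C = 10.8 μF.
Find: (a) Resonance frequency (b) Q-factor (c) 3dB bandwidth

Step 1 — Resonance: ω₀ = 1/√(LC) = 1/√(0.0536·1.08e-05) = 1314 rad/s.
Step 2 — f₀ = ω₀/(2π) = 209.2 Hz.
Step 3 — Parallel Q: Q = R/(ω₀L) = 21.1/(1314·0.0536) = 0.2995.
Step 4 — Bandwidth: Δω = ω₀/Q = 4388 rad/s; BW = Δω/(2π) = 698.4 Hz.

(a) f₀ = 209.2 Hz  (b) Q = 0.2995  (c) BW = 698.4 Hz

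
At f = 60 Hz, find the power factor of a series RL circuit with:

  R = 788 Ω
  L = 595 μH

Step 1 — Angular frequency: ω = 2π·f = 2π·60 = 377 rad/s.
Step 2 — Component impedances:
  R: Z = R = 788 Ω
  L: Z = jωL = j·377·0.000595 = 0 + j0.2243 Ω
Step 3 — Series combination: Z_total = R + L = 788 + j0.2243 Ω = 788∠0.0° Ω.
Step 4 — Power factor: PF = cos(φ) = Re(Z)/|Z| = 788/788 = 1.
Step 5 — Type: Im(Z) = 0.2243 ⇒ lagging (phase φ = 0.0°).

PF = 1 (lagging, φ = 0.0°)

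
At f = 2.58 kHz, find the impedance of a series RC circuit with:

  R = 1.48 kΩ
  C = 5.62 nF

Step 1 — Angular frequency: ω = 2π·f = 2π·2580 = 1.621e+04 rad/s.
Step 2 — Component impedances:
  R: Z = R = 1480 Ω
  C: Z = 1/(jωC) = -j/(ω·C) = 0 - j1.098e+04 Ω
Step 3 — Series combination: Z_total = R + C = 1480 - j1.098e+04 Ω = 1.108e+04∠-82.3° Ω.

Z = 1480 - j1.098e+04 Ω = 1.108e+04∠-82.3° Ω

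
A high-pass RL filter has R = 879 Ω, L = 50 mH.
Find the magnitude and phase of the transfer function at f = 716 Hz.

Step 1 — Angular frequency: ω = 2π·716 = 4499 rad/s.
Step 2 — Transfer function: H(jω) = jωL/(R + jωL).
Step 3 — Numerator jωL = j·224.9; denominator R + jωL = 879 + j224.9.
Step 4 — H = 0.06146 + j0.2402.
Step 5 — Magnitude: |H| = 0.2479 (-12.1 dB); phase: φ = 75.6°.

|H| = 0.2479 (-12.1 dB), φ = 75.6°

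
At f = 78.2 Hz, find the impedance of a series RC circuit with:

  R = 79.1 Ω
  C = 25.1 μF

Step 1 — Angular frequency: ω = 2π·f = 2π·78.2 = 491.3 rad/s.
Step 2 — Component impedances:
  R: Z = R = 79.1 Ω
  C: Z = 1/(jωC) = -j/(ω·C) = 0 - j81.08 Ω
Step 3 — Series combination: Z_total = R + C = 79.1 - j81.08 Ω = 113.3∠-45.7° Ω.

Z = 79.1 - j81.08 Ω = 113.3∠-45.7° Ω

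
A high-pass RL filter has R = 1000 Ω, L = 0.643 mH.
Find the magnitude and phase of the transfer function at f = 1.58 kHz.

Step 1 — Angular frequency: ω = 2π·1580 = 9927 rad/s.
Step 2 — Transfer function: H(jω) = jωL/(R + jωL).
Step 3 — Numerator jωL = j·6.383; denominator R + jωL = 1000 + j6.383.
Step 4 — H = 4.075e-05 + j0.006383.
Step 5 — Magnitude: |H| = 0.006383 (-43.9 dB); phase: φ = 89.6°.

|H| = 0.006383 (-43.9 dB), φ = 89.6°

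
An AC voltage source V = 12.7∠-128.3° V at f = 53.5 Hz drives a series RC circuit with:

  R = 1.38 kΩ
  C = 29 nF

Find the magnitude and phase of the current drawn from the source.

Step 1 — Angular frequency: ω = 2π·f = 2π·53.5 = 336.2 rad/s.
Step 2 — Component impedances:
  R: Z = R = 1380 Ω
  C: Z = 1/(jωC) = -j/(ω·C) = 0 - j1.026e+05 Ω
Step 3 — Series combination: Z_total = R + C = 1380 - j1.026e+05 Ω = 1.026e+05∠-89.2° Ω.
Step 4 — Source phasor: V = 12.7∠-128.3° V = -7.871 - j9.967 V.
Step 5 — Ohm's law: I = V / Z_total = (-7.871 - j9.967) / (1380 - j1.026e+05) = 9.611e-05 - j7.802e-05 A.
Step 6 — Convert to polar: |I| = 0.0001238 A, ∠I = -39.1°.

I = 0.0001238∠-39.1° A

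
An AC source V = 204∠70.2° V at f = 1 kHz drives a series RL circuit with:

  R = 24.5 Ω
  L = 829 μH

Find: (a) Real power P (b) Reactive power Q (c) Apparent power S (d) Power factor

Step 1 — Angular frequency: ω = 2π·f = 2π·1000 = 6283 rad/s.
Step 2 — Component impedances:
  R: Z = R = 24.5 Ω
  L: Z = jωL = j·6283·0.000829 = 0 + j5.209 Ω
Step 3 — Series combination: Z_total = R + L = 24.5 + j5.209 Ω = 25.05∠12.0° Ω.
Step 4 — Source phasor: V = 204∠70.2° V = 69.1 + j191.9 V.
Step 5 — Current: I = V / Z = 4.292 + j6.922 A = 8.144∠58.2° A.
Step 6 — Complex power: S = V·I* = 1625 + j345.5 VA.
Step 7 — Real power: P = Re(S) = 1625 W.
Step 8 — Reactive power: Q = Im(S) = 345.5 VAR.
Step 9 — Apparent power: |S| = 1661 VA.
Step 10 — Power factor: PF = P/|S| = 0.9781 (lagging).

(a) P = 1625 W  (b) Q = 345.5 VAR  (c) S = 1661 VA  (d) PF = 0.9781 (lagging)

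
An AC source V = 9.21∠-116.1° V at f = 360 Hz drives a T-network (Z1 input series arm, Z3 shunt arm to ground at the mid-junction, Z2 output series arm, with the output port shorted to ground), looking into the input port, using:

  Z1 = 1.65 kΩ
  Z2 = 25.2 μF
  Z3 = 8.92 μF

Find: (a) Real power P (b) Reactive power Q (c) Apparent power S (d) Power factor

Step 1 — Angular frequency: ω = 2π·f = 2π·360 = 2262 rad/s.
Step 2 — Component impedances:
  Z1: Z = R = 1650 Ω
  Z2: Z = 1/(jωC) = -j/(ω·C) = 0 - j17.54 Ω
  Z3: Z = 1/(jωC) = -j/(ω·C) = 0 - j49.56 Ω
Step 3 — With the output port shorted to ground, the output series arm Z2 runs from the junction to ground; the shunt arm Z3 also runs from the junction to ground. They appear in parallel: Z3 || Z2 = 0 - j12.96 Ω.
Step 4 — Series with input arm Z1: Z_in = Z1 + (Z3 || Z2) = 1650 - j12.96 Ω = 1650∠-0.4° Ω.
Step 5 — Source phasor: V = 9.21∠-116.1° V = -4.052 - j8.271 V.
Step 6 — Current: I = V / Z = -0.002416 - j0.005032 A = 0.005582∠-115.7° A.
Step 7 — Complex power: S = V·I* = 0.05141 - j0.0004037 VA.
Step 8 — Real power: P = Re(S) = 0.05141 W.
Step 9 — Reactive power: Q = Im(S) = -0.0004037 VAR.
Step 10 — Apparent power: |S| = 0.05141 VA.
Step 11 — Power factor: PF = P/|S| = 1 (leading).

(a) P = 0.05141 W  (b) Q = -0.0004037 VAR  (c) S = 0.05141 VA  (d) PF = 1 (leading)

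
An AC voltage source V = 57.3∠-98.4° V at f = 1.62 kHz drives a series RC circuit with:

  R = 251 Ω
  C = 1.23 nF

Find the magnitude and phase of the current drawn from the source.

Step 1 — Angular frequency: ω = 2π·f = 2π·1620 = 1.018e+04 rad/s.
Step 2 — Component impedances:
  R: Z = R = 251 Ω
  C: Z = 1/(jωC) = -j/(ω·C) = 0 - j7.987e+04 Ω
Step 3 — Series combination: Z_total = R + C = 251 - j7.987e+04 Ω = 7.987e+04∠-89.8° Ω.
Step 4 — Source phasor: V = 57.3∠-98.4° V = -8.371 - j56.69 V.
Step 5 — Ohm's law: I = V / Z_total = (-8.371 - j56.69) / (251 - j7.987e+04) = 0.0007094 - j0.000107 A.
Step 6 — Convert to polar: |I| = 0.0007174 A, ∠I = -8.6°.

I = 0.0007174∠-8.6° A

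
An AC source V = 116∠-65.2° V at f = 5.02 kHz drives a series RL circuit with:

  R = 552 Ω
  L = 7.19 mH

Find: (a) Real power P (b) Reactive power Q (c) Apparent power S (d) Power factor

Step 1 — Angular frequency: ω = 2π·f = 2π·5020 = 3.154e+04 rad/s.
Step 2 — Component impedances:
  R: Z = R = 552 Ω
  L: Z = jωL = j·3.154e+04·0.00719 = 0 + j226.8 Ω
Step 3 — Series combination: Z_total = R + L = 552 + j226.8 Ω = 596.8∠22.3° Ω.
Step 4 — Source phasor: V = 116∠-65.2° V = 48.66 - j105.3 V.
Step 5 — Current: I = V / Z = 0.008361 - j0.1942 A = 0.1944∠-87.5° A.
Step 6 — Complex power: S = V·I* = 20.86 + j8.569 VA.
Step 7 — Real power: P = Re(S) = 20.86 W.
Step 8 — Reactive power: Q = Im(S) = 8.569 VAR.
Step 9 — Apparent power: |S| = 22.55 VA.
Step 10 — Power factor: PF = P/|S| = 0.925 (lagging).

(a) P = 20.86 W  (b) Q = 8.569 VAR  (c) S = 22.55 VA  (d) PF = 0.925 (lagging)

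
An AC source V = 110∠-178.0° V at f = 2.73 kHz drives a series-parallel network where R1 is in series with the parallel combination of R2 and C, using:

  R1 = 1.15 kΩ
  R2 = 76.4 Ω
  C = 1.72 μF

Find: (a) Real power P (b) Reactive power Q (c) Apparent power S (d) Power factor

Step 1 — Angular frequency: ω = 2π·f = 2π·2730 = 1.715e+04 rad/s.
Step 2 — Component impedances:
  R1: Z = R = 1150 Ω
  R2: Z = R = 76.4 Ω
  C: Z = 1/(jωC) = -j/(ω·C) = 0 - j33.89 Ω
Step 3 — Parallel branch: R2 || C = 1/(1/R2 + 1/C) = 12.56 - j28.32 Ω.
Step 4 — Series with R1: Z_total = R1 + (R2 || C) = 1163 - j28.32 Ω = 1163∠-1.4° Ω.
Step 5 — Source phasor: V = 110∠-178.0° V = -109.9 - j3.839 V.
Step 6 — Current: I = V / Z = -0.09442 - j0.005602 A = 0.09459∠-176.6° A.
Step 7 — Complex power: S = V·I* = 10.4 - j0.2534 VA.
Step 8 — Real power: P = Re(S) = 10.4 W.
Step 9 — Reactive power: Q = Im(S) = -0.2534 VAR.
Step 10 — Apparent power: |S| = 10.4 VA.
Step 11 — Power factor: PF = P/|S| = 0.9997 (leading).

(a) P = 10.4 W  (b) Q = -0.2534 VAR  (c) S = 10.4 VA  (d) PF = 0.9997 (leading)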